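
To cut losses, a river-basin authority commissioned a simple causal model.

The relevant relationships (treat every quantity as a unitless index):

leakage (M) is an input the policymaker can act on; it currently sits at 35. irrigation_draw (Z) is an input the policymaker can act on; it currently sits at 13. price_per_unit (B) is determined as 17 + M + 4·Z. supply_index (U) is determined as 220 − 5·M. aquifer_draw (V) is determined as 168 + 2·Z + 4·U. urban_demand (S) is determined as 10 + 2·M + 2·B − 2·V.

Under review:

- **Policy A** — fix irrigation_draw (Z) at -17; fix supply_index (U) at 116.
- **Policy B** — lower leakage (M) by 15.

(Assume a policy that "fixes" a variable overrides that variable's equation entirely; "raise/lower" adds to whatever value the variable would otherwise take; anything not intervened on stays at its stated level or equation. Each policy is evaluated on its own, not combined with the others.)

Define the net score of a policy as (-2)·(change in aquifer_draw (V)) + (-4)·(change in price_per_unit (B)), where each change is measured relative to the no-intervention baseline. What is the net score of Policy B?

-540

Baseline:
  M = 35
  Z = 13
  B = 17 + 35 + 4·13 = 104
  U = 220 − 5·35 = 45
  V = 168 + 2·13 + 4·45 = 374
Policy B (M − 15):
  M = 35 − 15 = 20
  Z = 13
  B = 17 + 20 + 4·13 = 89
  U = 220 − 5·20 = 120
  V = 168 + 2·13 + 4·120 = 674
ΔV = 674 − 374 = 300; ΔB = 89 − 104 = -15
Score = (-2)·300 + (-4)·(-15) = -540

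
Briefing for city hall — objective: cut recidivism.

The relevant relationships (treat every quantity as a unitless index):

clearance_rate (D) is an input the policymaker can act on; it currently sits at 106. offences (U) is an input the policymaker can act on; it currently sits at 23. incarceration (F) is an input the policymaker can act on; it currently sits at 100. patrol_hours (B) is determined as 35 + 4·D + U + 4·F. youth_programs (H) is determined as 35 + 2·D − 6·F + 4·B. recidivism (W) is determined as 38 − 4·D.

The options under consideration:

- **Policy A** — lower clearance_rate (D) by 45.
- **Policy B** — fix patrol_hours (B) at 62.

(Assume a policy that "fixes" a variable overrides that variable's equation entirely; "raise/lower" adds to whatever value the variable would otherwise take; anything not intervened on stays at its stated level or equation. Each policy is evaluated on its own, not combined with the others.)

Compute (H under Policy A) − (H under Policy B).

2470

Policy A (D − 45):
  D = 106 − 45 = 61
  U = 23
  F = 100
  B = 35 + 4·61 + 23 + 4·100 = 702
  H = 35 + 2·61 − 6·100 + 4·702 = 2365
Policy B (B := 62):
  D = 106
  U = 23
  F = 100
  B = 62
  H = 35 + 2·106 − 6·100 + 4·62 = -105
H: 2365 − (-105) = 2470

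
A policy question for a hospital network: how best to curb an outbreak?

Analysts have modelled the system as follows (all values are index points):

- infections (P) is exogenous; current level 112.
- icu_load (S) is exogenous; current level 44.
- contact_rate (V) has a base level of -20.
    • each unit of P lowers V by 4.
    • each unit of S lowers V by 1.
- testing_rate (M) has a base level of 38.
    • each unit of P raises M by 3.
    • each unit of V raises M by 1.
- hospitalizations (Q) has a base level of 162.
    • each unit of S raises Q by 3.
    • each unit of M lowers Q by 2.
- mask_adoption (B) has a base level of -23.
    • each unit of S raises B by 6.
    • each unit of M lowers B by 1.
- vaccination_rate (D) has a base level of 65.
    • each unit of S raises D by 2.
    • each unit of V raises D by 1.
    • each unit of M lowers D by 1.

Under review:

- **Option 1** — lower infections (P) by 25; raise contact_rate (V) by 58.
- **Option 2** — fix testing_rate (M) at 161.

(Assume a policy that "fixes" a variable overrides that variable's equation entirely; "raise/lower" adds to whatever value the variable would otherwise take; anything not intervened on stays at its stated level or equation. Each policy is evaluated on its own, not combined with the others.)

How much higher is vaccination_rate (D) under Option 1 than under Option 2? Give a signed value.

374

Option 1 (P − 25, V + 58):
  P = 112 − 25 = 87
  S = 44
  V = -20 − 4·87 − 44 (+58 from intervention) = -354
  M = 38 + 3·87 + (-354) = -55
  D = 65 + 2·44 + (-354) − (-55) = -146
Option 2 (M := 161):
  P = 112
  S = 44
  V = -20 − 4·112 − 44 = -512
  M = 161
  D = 65 + 2·44 + (-512) − 161 = -520
D: -146 − (-520) = 374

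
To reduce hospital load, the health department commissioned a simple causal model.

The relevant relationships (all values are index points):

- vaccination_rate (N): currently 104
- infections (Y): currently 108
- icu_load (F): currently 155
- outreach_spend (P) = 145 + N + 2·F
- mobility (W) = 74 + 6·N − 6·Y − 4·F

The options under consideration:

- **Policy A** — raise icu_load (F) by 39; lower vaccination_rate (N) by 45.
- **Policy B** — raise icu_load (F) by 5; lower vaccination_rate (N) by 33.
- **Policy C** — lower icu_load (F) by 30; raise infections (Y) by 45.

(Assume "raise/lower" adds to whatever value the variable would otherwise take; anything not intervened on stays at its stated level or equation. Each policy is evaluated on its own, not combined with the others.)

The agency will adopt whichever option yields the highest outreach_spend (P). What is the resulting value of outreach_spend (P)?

592

Policy A (F + 39, N − 45):
  N = 104 − 45 = 59
  F = 155 + 39 = 194
  P = 145 + 59 + 2·194 = 592
Policy B (F + 5, N − 33):
  N = 104 − 33 = 71
  F = 155 + 5 = 160
  P = 145 + 71 + 2·160 = 536
Policy C (F − 30, Y + 45):
  N = 104
  F = 155 − 30 = 125
  P = 145 + 104 + 2·125 = 499
Comparing — Policy A: P=592, Policy B: P=536, Policy C: P=499. Highest is 592 (Policy A).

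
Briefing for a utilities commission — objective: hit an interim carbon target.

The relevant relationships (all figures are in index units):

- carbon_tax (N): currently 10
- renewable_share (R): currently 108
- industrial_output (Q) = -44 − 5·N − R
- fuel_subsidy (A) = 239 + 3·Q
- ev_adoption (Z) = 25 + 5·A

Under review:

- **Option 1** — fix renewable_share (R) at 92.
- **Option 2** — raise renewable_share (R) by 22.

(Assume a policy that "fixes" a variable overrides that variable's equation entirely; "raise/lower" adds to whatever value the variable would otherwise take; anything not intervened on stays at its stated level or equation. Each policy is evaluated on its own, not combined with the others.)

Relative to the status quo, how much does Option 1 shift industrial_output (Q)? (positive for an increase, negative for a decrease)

16

Baseline:
  N = 10
  R = 108
  Q = -44 − 5·10 − 108 = -202
Option 1 (R := 92):
  N = 10
  R = 92
  Q = -44 − 5·10 − 92 = -186
Change in Q: -186 − (-202) = 16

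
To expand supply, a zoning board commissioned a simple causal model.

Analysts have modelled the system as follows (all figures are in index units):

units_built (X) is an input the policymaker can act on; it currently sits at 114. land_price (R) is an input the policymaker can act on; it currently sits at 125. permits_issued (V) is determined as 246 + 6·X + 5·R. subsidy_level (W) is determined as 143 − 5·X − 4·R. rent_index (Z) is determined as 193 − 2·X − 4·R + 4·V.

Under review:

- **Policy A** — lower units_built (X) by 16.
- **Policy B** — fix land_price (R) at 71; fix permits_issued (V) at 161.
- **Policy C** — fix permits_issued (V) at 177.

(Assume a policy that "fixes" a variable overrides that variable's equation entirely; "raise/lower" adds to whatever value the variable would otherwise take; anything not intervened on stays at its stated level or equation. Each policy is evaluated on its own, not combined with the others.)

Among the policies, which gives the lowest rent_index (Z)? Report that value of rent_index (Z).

173

Policy A (X − 16):
  X = 114 − 16 = 98
  R = 125
  V = 246 + 6·98 + 5·125 = 1459
  Z = 193 − 2·98 − 4·125 + 4·1459 = 5333
Policy B (R := 71, V := 161):
  X = 114
  R = 71
  V = 161
  Z = 193 − 2·114 − 4·71 + 4·161 = 325
Policy C (V := 177):
  X = 114
  R = 125
  V = 177
  Z = 193 − 2·114 − 4·125 + 4·177 = 173
Comparing — Policy A: Z=5333, Policy B: Z=325, Policy C: Z=173. Lowest is 173 (Policy C).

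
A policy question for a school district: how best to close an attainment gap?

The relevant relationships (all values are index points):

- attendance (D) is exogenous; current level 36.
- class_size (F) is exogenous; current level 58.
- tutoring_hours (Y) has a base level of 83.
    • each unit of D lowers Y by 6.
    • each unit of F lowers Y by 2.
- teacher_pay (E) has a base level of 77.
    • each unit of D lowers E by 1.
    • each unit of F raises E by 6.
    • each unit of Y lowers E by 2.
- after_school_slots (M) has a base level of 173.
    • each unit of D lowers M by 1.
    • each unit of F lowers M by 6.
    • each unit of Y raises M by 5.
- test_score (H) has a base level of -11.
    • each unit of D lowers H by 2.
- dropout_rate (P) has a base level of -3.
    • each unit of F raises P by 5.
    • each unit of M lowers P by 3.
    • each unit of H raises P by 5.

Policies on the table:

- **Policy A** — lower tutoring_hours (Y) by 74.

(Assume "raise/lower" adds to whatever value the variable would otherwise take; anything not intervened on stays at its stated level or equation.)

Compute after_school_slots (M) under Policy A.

Policy A (Y − 74):
  D = 36
  F = 58
  Y = 83 − 6·36 − 2·58 (−74 from intervention) = -323
  M = 173 − 36 − 6·58 + 5·(-323) = -1826

-1826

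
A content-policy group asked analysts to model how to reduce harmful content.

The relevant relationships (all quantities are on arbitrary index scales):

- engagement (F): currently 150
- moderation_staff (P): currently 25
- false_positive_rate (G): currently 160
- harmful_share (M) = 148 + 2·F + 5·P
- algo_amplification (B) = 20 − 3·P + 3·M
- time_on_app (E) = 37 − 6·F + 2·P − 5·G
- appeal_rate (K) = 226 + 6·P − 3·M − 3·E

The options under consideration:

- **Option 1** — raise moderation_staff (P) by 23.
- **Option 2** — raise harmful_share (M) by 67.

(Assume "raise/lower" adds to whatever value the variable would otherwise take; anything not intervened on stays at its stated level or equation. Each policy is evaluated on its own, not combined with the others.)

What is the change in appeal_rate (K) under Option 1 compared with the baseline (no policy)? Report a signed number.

Baseline:
  F = 150
  P = 25
  G = 160
  M = 148 + 2·150 + 5·25 = 573
  E = 37 − 6·150 + 2·25 − 5·160 = -1613
  K = 226 + 6·25 − 3·573 − 3·(-1613) = 3496
Option 1 (P + 23):
  F = 150
  P = 25 + 23 = 48
  G = 160
  M = 148 + 2·150 + 5·48 = 688
  E = 37 − 6·150 + 2·48 − 5·160 = -1567
  K = 226 + 6·48 − 3·688 − 3·(-1567) = 3151
Change in K: 3151 − 3496 = -345

-345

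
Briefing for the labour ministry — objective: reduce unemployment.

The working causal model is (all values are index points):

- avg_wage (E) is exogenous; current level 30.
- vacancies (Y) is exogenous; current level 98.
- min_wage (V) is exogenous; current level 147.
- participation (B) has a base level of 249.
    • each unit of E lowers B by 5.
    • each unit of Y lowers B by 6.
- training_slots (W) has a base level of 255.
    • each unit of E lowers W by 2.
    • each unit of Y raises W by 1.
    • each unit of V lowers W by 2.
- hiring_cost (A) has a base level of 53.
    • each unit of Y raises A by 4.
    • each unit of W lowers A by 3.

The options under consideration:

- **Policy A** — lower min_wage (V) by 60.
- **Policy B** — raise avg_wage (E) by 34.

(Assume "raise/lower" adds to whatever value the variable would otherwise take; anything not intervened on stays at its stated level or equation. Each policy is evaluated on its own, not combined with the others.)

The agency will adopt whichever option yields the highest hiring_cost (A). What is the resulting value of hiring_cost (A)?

652

Policy A (V − 60):
  E = 30
  Y = 98
  V = 147 − 60 = 87
  W = 255 − 2·30 + 98 − 2·87 = 119
  A = 53 + 4·98 − 3·119 = 88
Policy B (E + 34):
  E = 30 + 34 = 64
  Y = 98
  V = 147
  W = 255 − 2·64 + 98 − 2·147 = -69
  A = 53 + 4·98 − 3·(-69) = 652
Comparing — Policy A: A=88, Policy B: A=652. Highest is 652 (Policy B).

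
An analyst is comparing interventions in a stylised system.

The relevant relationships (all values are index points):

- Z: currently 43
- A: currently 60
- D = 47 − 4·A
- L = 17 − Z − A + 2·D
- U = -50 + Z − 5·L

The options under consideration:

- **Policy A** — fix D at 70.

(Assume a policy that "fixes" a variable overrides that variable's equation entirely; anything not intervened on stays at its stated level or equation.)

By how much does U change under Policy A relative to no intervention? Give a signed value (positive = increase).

-2630

Baseline:
  Z = 43
  A = 60
  D = 47 − 4·60 = -193
  L = 17 − 43 − 60 + 2·(-193) = -472
  U = -50 + 43 − 5·(-472) = 2353
Policy A (D := 70):
  Z = 43
  A = 60
  D = 70
  L = 17 − 43 − 60 + 2·70 = 54
  U = -50 + 43 − 5·54 = -277
Change in U: -277 − 2353 = -2630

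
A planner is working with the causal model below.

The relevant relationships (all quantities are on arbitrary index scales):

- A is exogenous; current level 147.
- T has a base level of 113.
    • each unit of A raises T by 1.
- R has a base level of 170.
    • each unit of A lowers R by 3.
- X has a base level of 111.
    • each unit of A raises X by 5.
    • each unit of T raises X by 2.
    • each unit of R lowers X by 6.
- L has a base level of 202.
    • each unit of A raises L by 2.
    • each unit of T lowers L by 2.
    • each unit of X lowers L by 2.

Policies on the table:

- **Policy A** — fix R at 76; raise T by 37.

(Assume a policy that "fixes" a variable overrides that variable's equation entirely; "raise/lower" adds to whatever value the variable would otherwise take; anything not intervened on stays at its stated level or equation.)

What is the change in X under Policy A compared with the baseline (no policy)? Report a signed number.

-2008

Baseline:
  A = 147
  T = 113 + 147 = 260
  R = 170 − 3·147 = -271
  X = 111 + 5·147 + 2·260 − 6·(-271) = 2992
Policy A (R := 76, T + 37):
  A = 147
  T = 113 + 147 (+37 from intervention) = 297
  R = 76
  X = 111 + 5·147 + 2·297 − 6·76 = 984
Change in X: 984 − 2992 = -2008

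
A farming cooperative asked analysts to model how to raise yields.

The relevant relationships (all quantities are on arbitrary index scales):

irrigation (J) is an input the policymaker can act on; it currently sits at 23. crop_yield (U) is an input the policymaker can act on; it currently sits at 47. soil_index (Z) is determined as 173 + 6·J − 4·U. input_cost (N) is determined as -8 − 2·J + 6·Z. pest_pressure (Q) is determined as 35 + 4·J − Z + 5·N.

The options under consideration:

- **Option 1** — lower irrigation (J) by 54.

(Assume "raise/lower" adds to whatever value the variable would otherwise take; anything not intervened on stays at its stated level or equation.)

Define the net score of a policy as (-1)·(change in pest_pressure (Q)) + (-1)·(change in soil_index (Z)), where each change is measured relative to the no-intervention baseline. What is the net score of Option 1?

9396

Baseline:
  J = 23
  U = 47
  Z = 173 + 6·23 − 4·47 = 123
  N = -8 − 2·23 + 6·123 = 684
  Q = 35 + 4·23 − 123 + 5·684 = 3424
Option 1 (J − 54):
  J = 23 − 54 = -31
  U = 47
  Z = 173 + 6·(-31) − 4·47 = -201
  N = -8 − 2·(-31) + 6·(-201) = -1152
  Q = 35 + 4·(-31) − (-201) + 5·(-1152) = -5648
ΔQ = -5648 − 3424 = -9072; ΔZ = -201 − 123 = -324
Score = (-1)·(-9072) + (-1)·(-324) = 9396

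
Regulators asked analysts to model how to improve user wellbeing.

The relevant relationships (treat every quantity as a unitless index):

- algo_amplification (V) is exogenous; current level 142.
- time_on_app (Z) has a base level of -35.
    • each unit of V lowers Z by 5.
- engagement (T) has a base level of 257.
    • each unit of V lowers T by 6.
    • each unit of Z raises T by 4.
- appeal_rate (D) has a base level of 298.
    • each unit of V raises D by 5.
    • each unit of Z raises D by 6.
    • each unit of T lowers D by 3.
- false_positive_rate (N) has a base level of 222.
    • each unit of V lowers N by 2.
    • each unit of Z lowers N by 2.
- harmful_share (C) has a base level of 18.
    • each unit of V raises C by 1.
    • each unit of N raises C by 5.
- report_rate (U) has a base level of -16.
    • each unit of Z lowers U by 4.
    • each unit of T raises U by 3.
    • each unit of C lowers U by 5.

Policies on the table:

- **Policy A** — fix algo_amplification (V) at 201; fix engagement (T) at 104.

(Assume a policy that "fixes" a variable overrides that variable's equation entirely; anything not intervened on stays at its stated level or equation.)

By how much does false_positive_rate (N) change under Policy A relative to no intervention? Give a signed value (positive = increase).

472

Baseline:
  V = 142
  Z = -35 − 5·142 = -745
  N = 222 − 2·142 − 2·(-745) = 1428
Policy A (V := 201, T := 104):
  V = 201
  Z = -35 − 5·201 = -1040
  N = 222 − 2·201 − 2·(-1040) = 1900
Change in N: 1900 − 1428 = 472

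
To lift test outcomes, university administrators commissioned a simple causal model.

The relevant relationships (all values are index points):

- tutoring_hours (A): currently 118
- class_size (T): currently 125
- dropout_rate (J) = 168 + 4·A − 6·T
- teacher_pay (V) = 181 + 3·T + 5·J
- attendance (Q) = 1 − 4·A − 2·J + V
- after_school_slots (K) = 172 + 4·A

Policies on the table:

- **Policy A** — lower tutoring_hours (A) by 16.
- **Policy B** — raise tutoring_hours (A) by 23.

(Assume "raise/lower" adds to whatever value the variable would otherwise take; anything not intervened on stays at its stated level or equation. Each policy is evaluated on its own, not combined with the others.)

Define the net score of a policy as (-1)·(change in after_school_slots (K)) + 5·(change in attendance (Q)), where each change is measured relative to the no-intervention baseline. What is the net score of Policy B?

828

Baseline:
  A = 118
  T = 125
  J = 168 + 4·118 − 6·125 = -110
  V = 181 + 3·125 + 5·(-110) = 6
  Q = 1 − 4·118 − 2·(-110) + 6 = -245
  K = 172 + 4·118 = 644
Policy B (A + 23):
  A = 118 + 23 = 141
  T = 125
  J = 168 + 4·141 − 6·125 = -18
  V = 181 + 3·125 + 5·(-18) = 466
  Q = 1 − 4·141 − 2·(-18) + 466 = -61
  K = 172 + 4·141 = 736
ΔK = 736 − 644 = 92; ΔQ = -61 − (-245) = 184
Score = (-1)·92 + 5·184 = 828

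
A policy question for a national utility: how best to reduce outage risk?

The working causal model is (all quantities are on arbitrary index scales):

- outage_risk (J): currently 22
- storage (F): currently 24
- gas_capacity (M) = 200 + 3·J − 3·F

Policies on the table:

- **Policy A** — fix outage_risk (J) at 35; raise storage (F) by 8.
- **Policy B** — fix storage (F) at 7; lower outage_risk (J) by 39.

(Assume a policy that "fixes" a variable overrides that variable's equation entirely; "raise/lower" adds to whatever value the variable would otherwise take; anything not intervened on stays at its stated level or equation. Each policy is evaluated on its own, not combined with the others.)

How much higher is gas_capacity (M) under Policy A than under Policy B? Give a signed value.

81

Policy A (J := 35, F + 8):
  J = 35
  F = 24 + 8 = 32
  M = 200 + 3·35 − 3·32 = 209
Policy B (F := 7, J − 39):
  J = 22 − 39 = -17
  F = 7
  M = 200 + 3·(-17) − 3·7 = 128
M: 209 − 128 = 81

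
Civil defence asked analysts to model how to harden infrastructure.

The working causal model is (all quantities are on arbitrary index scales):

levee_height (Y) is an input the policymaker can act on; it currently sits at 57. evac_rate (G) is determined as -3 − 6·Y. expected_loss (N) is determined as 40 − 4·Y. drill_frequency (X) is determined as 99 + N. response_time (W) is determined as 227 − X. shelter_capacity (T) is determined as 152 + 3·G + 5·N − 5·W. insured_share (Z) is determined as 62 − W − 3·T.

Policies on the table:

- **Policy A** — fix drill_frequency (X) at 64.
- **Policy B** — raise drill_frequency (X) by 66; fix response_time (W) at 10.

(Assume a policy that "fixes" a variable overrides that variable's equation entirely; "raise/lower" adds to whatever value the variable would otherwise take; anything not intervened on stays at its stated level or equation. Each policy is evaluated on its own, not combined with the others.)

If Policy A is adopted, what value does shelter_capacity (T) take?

-2638

Policy A (X := 64):
  Y = 57
  G = -3 − 6·57 = -345
  N = 40 − 4·57 = -188
  X = 64
  W = 227 − 64 = 163
  T = 152 + 3·(-345) + 5·(-188) − 5·163 = -2638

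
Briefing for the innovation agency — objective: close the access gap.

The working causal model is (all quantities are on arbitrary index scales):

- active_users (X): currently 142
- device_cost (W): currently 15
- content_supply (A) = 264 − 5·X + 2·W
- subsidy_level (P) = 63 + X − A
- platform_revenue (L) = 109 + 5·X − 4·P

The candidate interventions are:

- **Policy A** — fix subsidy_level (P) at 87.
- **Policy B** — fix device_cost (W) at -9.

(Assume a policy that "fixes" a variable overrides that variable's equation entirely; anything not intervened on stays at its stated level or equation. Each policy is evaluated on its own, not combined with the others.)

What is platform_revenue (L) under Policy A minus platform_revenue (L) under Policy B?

Policy A (P := 87):
  X = 142
  W = 15
  A = 264 − 5·142 + 2·15 = -416
  P = 87
  L = 109 + 5·142 − 4·87 = 471
Policy B (W := -9):
  X = 142
  W = -9
  A = 264 − 5·142 + 2·(-9) = -464
  P = 63 + 142 − (-464) = 669
  L = 109 + 5·142 − 4·669 = -1857
L: 471 − (-1857) = 2328

2328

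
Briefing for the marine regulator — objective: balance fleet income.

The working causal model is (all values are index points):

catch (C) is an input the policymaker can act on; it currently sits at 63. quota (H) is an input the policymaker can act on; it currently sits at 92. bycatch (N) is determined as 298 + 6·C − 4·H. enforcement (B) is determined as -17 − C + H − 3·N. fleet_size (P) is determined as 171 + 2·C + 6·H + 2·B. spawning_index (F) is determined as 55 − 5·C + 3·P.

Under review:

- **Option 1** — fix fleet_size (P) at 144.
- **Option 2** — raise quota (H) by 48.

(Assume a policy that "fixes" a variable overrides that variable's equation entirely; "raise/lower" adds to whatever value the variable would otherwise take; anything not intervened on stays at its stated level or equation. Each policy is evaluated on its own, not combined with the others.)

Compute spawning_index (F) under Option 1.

Option 1 (P := 144):
  C = 63
  H = 92
  N = 298 + 6·63 − 4·92 = 308
  B = -17 − 63 + 92 − 3·308 = -912
  P = 144
  F = 55 − 5·63 + 3·144 = 172

172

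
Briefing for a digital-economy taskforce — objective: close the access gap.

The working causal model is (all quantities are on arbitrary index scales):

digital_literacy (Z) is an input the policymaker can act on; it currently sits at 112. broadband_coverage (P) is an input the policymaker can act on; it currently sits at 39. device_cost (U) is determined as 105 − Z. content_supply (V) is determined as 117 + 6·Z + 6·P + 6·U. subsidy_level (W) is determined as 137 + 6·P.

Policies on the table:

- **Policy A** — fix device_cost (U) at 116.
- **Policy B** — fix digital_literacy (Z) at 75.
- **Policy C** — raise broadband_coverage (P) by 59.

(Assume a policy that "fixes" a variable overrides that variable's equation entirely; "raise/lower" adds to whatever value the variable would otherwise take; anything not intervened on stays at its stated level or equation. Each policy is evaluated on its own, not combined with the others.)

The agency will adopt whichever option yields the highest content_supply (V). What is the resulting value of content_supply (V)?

1719

Policy A (U := 116):
  Z = 112
  P = 39
  U = 116
  V = 117 + 6·112 + 6·39 + 6·116 = 1719
Policy B (Z := 75):
  Z = 75
  P = 39
  U = 105 − 75 = 30
  V = 117 + 6·75 + 6·39 + 6·30 = 981
Policy C (P + 59):
  Z = 112
  P = 39 + 59 = 98
  U = 105 − 112 = -7
  V = 117 + 6·112 + 6·98 + 6·(-7) = 1335
Comparing — Policy A: V=1719, Policy B: V=981, Policy C: V=1335. Highest is 1719 (Policy A).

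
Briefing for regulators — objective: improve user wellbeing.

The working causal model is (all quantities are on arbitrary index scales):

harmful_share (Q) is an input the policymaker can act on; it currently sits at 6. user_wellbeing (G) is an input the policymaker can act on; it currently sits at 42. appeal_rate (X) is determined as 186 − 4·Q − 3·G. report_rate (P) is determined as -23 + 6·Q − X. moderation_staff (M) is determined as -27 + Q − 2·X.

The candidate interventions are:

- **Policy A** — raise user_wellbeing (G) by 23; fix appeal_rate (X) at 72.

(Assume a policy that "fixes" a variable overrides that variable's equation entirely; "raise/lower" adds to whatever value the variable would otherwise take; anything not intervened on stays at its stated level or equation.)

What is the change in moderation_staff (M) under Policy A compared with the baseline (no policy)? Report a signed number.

-72

Baseline:
  Q = 6
  G = 42
  X = 186 − 4·6 − 3·42 = 36
  M = -27 + 6 − 2·36 = -93
Policy A (G + 23, X := 72):
  Q = 6
  G = 42 + 23 = 65
  X = 72
  M = -27 + 6 − 2·72 = -165
Change in M: -165 − (-93) = -72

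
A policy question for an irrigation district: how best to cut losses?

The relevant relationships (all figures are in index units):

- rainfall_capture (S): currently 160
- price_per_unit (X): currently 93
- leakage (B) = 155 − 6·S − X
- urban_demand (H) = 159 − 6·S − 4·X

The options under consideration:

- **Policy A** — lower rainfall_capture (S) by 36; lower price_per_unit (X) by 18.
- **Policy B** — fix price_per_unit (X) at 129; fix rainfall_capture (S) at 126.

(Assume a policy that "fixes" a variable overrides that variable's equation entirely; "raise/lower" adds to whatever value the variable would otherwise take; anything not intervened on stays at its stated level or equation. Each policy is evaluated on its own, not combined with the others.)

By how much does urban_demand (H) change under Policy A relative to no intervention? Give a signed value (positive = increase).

Baseline:
  S = 160
  X = 93
  H = 159 − 6·160 − 4·93 = -1173
Policy A (S − 36, X − 18):
  S = 160 − 36 = 124
  X = 93 − 18 = 75
  H = 159 − 6·124 − 4·75 = -885
Change in H: -885 − (-1173) = 288

288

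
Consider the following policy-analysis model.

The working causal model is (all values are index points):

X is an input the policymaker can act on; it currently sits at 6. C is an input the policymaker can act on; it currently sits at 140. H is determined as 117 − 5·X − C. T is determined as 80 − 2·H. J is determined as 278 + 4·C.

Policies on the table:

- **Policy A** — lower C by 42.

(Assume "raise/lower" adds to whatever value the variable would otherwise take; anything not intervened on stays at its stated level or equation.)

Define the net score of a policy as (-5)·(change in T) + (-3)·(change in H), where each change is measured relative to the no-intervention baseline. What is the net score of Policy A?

294

Baseline:
  X = 6
  C = 140
  H = 117 − 5·6 − 140 = -53
  T = 80 − 2·(-53) = 186
Policy A (C − 42):
  X = 6
  C = 140 − 42 = 98
  H = 117 − 5·6 − 98 = -11
  T = 80 − 2·(-11) = 102
ΔT = 102 − 186 = -84; ΔH = -11 − (-53) = 42
Score = (-5)·(-84) + (-3)·42 = 294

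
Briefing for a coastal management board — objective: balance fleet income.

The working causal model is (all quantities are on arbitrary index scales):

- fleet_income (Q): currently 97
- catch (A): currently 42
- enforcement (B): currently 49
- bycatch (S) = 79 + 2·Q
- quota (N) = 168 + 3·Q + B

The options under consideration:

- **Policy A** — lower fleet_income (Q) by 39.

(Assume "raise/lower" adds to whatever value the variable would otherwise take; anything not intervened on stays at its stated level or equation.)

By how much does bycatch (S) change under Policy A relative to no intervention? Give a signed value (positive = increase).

Baseline:
  Q = 97
  S = 79 + 2·97 = 273
Policy A (Q − 39):
  Q = 97 − 39 = 58
  S = 79 + 2·58 = 195
Change in S: 195 − 273 = -78

-78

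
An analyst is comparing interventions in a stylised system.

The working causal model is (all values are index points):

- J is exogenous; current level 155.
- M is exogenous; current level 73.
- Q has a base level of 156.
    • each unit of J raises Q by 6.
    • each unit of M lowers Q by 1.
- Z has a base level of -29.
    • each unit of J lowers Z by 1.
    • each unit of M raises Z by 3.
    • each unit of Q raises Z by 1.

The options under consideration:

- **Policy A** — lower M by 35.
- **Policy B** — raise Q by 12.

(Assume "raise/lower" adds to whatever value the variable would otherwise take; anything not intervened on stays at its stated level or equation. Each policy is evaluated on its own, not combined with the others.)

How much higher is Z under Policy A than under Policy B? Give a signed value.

Policy A (M − 35):
  J = 155
  M = 73 − 35 = 38
  Q = 156 + 6·155 − 38 = 1048
  Z = -29 − 155 + 3·38 + 1048 = 978
Policy B (Q + 12):
  J = 155
  M = 73
  Q = 156 + 6·155 − 73 (+12 from intervention) = 1025
  Z = -29 − 155 + 3·73 + 1025 = 1060
Z: 978 − 1060 = -82

-82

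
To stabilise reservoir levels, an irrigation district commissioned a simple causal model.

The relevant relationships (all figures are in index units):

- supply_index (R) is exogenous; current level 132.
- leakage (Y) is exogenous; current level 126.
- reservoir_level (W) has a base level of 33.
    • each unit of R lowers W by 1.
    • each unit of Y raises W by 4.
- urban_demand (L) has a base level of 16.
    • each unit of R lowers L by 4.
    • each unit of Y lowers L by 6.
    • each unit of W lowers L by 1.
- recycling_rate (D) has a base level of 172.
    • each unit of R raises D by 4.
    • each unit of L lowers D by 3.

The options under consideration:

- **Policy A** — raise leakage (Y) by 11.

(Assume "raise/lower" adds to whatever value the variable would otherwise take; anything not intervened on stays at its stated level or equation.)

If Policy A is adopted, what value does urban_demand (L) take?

-1783

Policy A (Y + 11):
  R = 132
  Y = 126 + 11 = 137
  W = 33 − 132 + 4·137 = 449
  L = 16 − 4·132 − 6·137 − 449 = -1783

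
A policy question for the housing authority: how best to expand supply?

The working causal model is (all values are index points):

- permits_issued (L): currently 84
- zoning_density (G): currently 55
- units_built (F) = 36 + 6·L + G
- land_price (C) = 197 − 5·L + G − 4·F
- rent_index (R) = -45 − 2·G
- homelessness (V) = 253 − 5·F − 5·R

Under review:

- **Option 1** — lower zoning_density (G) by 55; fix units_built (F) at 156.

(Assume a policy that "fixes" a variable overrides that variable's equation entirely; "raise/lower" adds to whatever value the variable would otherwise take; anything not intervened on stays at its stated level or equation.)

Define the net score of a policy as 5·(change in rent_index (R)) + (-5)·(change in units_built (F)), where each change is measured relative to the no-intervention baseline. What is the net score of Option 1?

Baseline:
  L = 84
  G = 55
  F = 36 + 6·84 + 55 = 595
  R = -45 − 2·55 = -155
Option 1 (G − 55, F := 156):
  L = 84
  G = 55 − 55 = 0
  F = 156
  R = -45 − 2·0 = -45
ΔR = -45 − (-155) = 110; ΔF = 156 − 595 = -439
Score = 5·110 + (-5)·(-439) = 2745

2745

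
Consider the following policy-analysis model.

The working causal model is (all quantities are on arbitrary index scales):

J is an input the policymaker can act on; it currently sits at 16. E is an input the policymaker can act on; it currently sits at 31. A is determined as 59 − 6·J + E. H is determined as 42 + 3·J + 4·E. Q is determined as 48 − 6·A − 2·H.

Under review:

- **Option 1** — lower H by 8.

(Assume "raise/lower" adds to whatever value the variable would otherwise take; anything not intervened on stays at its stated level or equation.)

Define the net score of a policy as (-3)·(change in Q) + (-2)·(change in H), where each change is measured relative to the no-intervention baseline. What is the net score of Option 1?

-32

Baseline:
  J = 16
  E = 31
  A = 59 − 6·16 + 31 = -6
  H = 42 + 3·16 + 4·31 = 214
  Q = 48 − 6·(-6) − 2·214 = -344
Option 1 (H − 8):
  J = 16
  E = 31
  A = 59 − 6·16 + 31 = -6
  H = 42 + 3·16 + 4·31 (−8 from intervention) = 206
  Q = 48 − 6·(-6) − 2·206 = -328
ΔQ = -328 − (-344) = 16; ΔH = 206 − 214 = -8
Score = (-3)·16 + (-2)·(-8) = -32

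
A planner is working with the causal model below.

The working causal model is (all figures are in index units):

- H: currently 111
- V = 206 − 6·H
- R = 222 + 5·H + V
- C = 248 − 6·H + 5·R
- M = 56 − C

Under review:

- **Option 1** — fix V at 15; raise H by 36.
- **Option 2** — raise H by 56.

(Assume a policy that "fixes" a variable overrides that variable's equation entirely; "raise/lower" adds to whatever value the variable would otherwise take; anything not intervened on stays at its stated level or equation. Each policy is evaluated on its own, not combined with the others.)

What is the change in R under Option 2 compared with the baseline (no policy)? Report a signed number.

Baseline:
  H = 111
  V = 206 − 6·111 = -460
  R = 222 + 5·111 + (-460) = 317
Option 2 (H + 56):
  H = 111 + 56 = 167
  V = 206 − 6·167 = -796
  R = 222 + 5·167 + (-796) = 261
Change in R: 261 − 317 = -56

-56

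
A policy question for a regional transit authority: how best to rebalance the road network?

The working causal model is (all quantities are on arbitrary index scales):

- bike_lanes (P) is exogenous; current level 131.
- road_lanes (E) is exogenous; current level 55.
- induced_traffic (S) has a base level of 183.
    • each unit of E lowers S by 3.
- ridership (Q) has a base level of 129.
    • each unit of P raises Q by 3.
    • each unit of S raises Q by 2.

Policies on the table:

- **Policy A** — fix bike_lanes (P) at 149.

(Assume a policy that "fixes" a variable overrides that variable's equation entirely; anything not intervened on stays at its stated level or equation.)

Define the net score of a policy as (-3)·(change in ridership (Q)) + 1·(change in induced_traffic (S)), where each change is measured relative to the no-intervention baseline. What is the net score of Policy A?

Baseline:
  P = 131
  E = 55
  S = 183 − 3·55 = 18
  Q = 129 + 3·131 + 2·18 = 558
Policy A (P := 149):
  P = 149
  E = 55
  S = 183 − 3·55 = 18
  Q = 129 + 3·149 + 2·18 = 612
ΔQ = 612 − 558 = 54; ΔS = 18 − 18 = 0
Score = (-3)·54 + 1·0 = -162

-162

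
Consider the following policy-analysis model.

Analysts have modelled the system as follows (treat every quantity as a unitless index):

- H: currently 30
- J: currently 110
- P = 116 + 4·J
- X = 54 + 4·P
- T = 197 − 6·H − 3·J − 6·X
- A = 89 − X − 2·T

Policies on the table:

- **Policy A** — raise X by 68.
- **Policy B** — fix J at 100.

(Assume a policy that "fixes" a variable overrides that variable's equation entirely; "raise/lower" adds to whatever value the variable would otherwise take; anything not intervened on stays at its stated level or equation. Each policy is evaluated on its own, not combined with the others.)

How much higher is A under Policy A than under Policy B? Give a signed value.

Policy A (X + 68):
  H = 30
  J = 110
  P = 116 + 4·110 = 556
  X = 54 + 4·556 (+68 from intervention) = 2346
  T = 197 − 6·30 − 3·110 − 6·2346 = -14389
  A = 89 − 2346 − 2·(-14389) = 26521
Policy B (J := 100):
  H = 30
  J = 100
  P = 116 + 4·100 = 516
  X = 54 + 4·516 = 2118
  T = 197 − 6·30 − 3·100 − 6·2118 = -12991
  A = 89 − 2118 − 2·(-12991) = 23953
A: 26521 − 23953 = 2568

2568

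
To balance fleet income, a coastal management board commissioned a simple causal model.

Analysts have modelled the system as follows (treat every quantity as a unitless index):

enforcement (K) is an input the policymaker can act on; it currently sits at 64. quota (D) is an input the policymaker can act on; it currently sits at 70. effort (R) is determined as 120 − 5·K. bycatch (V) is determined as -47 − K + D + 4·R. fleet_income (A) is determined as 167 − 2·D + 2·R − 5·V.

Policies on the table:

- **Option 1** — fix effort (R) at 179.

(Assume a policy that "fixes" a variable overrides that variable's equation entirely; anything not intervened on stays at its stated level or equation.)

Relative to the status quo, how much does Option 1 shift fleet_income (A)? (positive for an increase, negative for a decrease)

-6822

Baseline:
  K = 64
  D = 70
  R = 120 − 5·64 = -200
  V = -47 − 64 + 70 + 4·(-200) = -841
  A = 167 − 2·70 + 2·(-200) − 5·(-841) = 3832
Option 1 (R := 179):
  K = 64
  D = 70
  R = 179
  V = -47 − 64 + 70 + 4·179 = 675
  A = 167 − 2·70 + 2·179 − 5·675 = -2990
Change in A: -2990 − 3832 = -6822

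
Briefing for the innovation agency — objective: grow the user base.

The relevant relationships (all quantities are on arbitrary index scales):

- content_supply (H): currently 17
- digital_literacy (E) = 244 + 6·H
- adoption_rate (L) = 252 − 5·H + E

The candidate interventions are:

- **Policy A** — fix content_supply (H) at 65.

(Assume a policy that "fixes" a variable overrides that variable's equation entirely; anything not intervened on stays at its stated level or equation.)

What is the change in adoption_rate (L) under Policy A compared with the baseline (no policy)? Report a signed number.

Baseline:
  H = 17
  E = 244 + 6·17 = 346
  L = 252 − 5·17 + 346 = 513
Policy A (H := 65):
  H = 65
  E = 244 + 6·65 = 634
  L = 252 − 5·65 + 634 = 561
Change in L: 561 − 513 = 48

48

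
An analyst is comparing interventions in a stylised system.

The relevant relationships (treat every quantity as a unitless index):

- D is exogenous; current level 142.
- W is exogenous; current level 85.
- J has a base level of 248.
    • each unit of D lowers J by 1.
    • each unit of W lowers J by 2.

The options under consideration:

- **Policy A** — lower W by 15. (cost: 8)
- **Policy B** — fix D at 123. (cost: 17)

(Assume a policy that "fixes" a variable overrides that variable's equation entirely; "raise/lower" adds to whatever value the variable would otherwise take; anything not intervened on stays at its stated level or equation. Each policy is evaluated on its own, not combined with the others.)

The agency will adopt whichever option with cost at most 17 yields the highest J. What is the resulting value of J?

Policy A (W − 15):
  D = 142
  W = 85 − 15 = 70
  J = 248 − 142 − 2·70 = -34
Policy B (D := 123):
  D = 123
  W = 85
  J = 248 − 123 − 2·85 = -45
Comparing — Policy A: J=-34, Policy B: J=-45. Highest is -34 (Policy A).

-34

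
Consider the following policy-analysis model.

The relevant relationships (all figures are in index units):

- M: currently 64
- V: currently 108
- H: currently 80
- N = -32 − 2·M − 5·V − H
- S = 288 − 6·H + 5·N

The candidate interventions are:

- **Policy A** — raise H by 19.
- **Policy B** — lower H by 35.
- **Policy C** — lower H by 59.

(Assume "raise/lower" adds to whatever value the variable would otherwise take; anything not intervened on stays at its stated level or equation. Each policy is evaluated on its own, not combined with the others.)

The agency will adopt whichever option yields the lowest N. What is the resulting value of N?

-799

Policy A (H + 19):
  M = 64
  V = 108
  H = 80 + 19 = 99
  N = -32 − 2·64 − 5·108 − 99 = -799
Policy B (H − 35):
  M = 64
  V = 108
  H = 80 − 35 = 45
  N = -32 − 2·64 − 5·108 − 45 = -745
Policy C (H − 59):
  M = 64
  V = 108
  H = 80 − 59 = 21
  N = -32 − 2·64 − 5·108 − 21 = -721
Comparing — Policy A: N=-799, Policy B: N=-745, Policy C: N=-721. Lowest is -799 (Policy A).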